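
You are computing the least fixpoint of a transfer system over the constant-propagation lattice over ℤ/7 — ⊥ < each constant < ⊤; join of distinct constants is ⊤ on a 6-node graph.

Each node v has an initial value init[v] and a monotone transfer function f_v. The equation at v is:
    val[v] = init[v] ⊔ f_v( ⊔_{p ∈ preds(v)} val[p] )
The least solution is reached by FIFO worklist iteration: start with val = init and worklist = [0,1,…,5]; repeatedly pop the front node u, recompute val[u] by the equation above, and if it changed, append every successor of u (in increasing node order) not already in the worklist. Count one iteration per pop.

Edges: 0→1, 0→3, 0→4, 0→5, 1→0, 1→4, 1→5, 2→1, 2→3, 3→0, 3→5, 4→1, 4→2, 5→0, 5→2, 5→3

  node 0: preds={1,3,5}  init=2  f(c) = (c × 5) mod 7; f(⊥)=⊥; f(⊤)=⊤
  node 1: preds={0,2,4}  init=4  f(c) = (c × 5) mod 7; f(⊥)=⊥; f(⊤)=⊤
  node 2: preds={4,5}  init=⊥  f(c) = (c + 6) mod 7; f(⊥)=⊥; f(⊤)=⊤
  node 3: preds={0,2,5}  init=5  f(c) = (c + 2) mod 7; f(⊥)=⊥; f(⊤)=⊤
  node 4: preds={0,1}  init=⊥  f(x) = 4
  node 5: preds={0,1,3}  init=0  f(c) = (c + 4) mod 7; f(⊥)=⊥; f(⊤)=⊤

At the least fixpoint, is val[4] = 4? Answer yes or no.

yes

Worklist (11 pops):
  #1 pop 0: in=⊤ → ⊤ (was 2); enqueue []
  #2 pop 1: in=⊤ → ⊤ (was 4); enqueue [0]
  #3 pop 2: in=0 → 6 (was ⊥); enqueue [1]
  #4 pop 3: in=⊤ → ⊤ (was 5); enqueue []
  #5 pop 4: in=⊤ → 4 (was ⊥); enqueue [2]
  #6 pop 5: in=⊤ → ⊤ (was 0); enqueue [3]
  #7 pop 0: in=⊤ → ⊤ (no change)
  #8 pop 1: in=⊤ → ⊤ (no change)
  #9 pop 2: in=⊤ → ⊤ (was 6); enqueue [1]
  #10 pop 3: in=⊤ → ⊤ (no change)
  #11 pop 1: in=⊤ → ⊤ (no change)

Fixpoint:
  val[0] = ⊤
  val[1] = ⊤
  val[2] = ⊤
  val[3] = ⊤
  val[4] = 4
  val[5] = ⊤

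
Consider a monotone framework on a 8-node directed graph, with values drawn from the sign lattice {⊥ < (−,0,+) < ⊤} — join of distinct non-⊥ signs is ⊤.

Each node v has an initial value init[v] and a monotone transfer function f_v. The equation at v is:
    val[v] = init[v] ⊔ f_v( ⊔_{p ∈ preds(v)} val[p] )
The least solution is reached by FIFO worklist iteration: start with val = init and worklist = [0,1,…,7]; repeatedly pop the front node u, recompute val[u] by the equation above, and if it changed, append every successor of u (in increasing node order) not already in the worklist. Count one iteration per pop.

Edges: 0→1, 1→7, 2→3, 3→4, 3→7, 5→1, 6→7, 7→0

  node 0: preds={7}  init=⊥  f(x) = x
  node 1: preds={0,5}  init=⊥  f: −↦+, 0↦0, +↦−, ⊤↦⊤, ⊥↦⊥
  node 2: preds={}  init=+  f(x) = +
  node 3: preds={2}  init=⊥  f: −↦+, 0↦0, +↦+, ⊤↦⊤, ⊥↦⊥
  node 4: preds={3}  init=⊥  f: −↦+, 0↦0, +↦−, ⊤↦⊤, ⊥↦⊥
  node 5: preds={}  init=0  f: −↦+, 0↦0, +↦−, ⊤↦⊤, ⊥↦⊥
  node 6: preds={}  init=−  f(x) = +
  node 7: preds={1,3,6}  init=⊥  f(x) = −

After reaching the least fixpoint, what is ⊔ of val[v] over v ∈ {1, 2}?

Trace (11 dequeues):
  [1] u=0 | in ⊥ | out ⊥ | ==
  [2] u=1 | in 0 | out 0 | prev ⊥ | push {}
  [3] u=2 | in ⊥ | out + | ==
  [4] u=3 | in + | out + | prev ⊥ | push {}
  [5] u=4 | in + | out − | prev ⊥ | push {}
  [6] u=5 | in ⊥ | out 0 | ==
  [7] u=6 | in ⊥ | out ⊤ | prev − | push {}
  [8] u=7 | in ⊤ | out − | prev ⊥ | push {0}
  [9] u=0 | in − | out − | prev ⊥ | push {1}
  [10] u=1 | in ⊤ | out ⊤ | prev 0 | push {7}
  [11] u=7 | in ⊤ | out − | ==

Converged values:
  [0] −
  [1] ⊤
  [2] +
  [3] +
  [4] −
  [5] 0
  [6] ⊤
  [7] −

⊤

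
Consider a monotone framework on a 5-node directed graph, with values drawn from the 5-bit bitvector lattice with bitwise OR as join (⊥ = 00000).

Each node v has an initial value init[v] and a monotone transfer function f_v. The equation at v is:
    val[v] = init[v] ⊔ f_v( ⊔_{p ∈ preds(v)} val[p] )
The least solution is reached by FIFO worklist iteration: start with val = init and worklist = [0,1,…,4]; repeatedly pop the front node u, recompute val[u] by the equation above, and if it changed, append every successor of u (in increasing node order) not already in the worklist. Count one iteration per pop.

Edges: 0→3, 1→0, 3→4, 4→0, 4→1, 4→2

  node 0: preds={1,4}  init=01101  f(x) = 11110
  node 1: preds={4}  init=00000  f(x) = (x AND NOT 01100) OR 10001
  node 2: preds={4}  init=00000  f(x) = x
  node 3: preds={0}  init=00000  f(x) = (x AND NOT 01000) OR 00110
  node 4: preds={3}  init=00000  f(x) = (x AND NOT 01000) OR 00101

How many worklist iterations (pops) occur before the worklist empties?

Worklist (9 pops):
  #1 pop 0: in=00000 → 11111 (was 01101); enqueue []
  #2 pop 1: in=00000 → 10001 (was 00000); enqueue [0]
  #3 pop 2: in=00000 → 00000 (no change)
  #4 pop 3: in=11111 → 10111 (was 00000); enqueue []
  #5 pop 4: in=10111 → 10111 (was 00000); enqueue [1,2]
  #6 pop 0: in=10111 → 11111 (no change)
  #7 pop 1: in=10111 → 10011 (was 10001); enqueue [0]
  #8 pop 2: in=10111 → 10111 (was 00000); enqueue []
  #9 pop 0: in=10111 → 11111 (no change)

Fixpoint:
  val[0] = 11111
  val[1] = 10011
  val[2] = 10111
  val[3] = 10111
  val[4] = 10111

9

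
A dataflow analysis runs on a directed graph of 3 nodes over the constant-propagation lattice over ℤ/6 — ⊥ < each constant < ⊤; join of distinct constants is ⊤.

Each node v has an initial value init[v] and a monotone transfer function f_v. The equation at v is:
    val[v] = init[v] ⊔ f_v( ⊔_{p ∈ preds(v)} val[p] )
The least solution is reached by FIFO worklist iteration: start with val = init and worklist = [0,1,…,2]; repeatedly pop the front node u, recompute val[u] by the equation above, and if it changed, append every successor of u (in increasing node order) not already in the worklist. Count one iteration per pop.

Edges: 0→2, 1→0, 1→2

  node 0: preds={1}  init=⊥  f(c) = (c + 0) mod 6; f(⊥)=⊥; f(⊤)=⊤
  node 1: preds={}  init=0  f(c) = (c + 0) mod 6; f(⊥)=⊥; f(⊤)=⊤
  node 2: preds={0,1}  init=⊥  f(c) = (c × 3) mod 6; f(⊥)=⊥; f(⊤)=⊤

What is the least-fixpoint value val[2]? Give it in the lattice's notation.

Worklist (3 pops):
  #1 pop 0: in=0 → 0 (was ⊥); enqueue []
  #2 pop 1: in=⊥ → 0 (no change)
  #3 pop 2: in=0 → 0 (was ⊥); enqueue []

Fixpoint:
  val[0] = 0
  val[1] = 0
  val[2] = 0

0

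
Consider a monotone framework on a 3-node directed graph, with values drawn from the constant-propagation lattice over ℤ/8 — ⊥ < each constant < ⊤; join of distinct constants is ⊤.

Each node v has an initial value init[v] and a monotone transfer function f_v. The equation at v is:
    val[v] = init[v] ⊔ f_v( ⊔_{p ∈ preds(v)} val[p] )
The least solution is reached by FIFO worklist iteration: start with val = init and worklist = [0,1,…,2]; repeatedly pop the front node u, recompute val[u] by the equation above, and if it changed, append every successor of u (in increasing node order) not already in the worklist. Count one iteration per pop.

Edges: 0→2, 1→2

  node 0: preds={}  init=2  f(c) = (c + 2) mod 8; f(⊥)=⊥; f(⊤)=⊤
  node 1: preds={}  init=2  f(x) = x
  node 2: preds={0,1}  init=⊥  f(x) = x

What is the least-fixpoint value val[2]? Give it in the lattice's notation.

2

Worklist (3 pops):
  #1 pop 0: in=⊥ → 2 (no change)
  #2 pop 1: in=⊥ → 2 (no change)
  #3 pop 2: in=2 → 2 (was ⊥); enqueue []

Fixpoint:
  val[0] = 2
  val[1] = 2
  val[2] = 2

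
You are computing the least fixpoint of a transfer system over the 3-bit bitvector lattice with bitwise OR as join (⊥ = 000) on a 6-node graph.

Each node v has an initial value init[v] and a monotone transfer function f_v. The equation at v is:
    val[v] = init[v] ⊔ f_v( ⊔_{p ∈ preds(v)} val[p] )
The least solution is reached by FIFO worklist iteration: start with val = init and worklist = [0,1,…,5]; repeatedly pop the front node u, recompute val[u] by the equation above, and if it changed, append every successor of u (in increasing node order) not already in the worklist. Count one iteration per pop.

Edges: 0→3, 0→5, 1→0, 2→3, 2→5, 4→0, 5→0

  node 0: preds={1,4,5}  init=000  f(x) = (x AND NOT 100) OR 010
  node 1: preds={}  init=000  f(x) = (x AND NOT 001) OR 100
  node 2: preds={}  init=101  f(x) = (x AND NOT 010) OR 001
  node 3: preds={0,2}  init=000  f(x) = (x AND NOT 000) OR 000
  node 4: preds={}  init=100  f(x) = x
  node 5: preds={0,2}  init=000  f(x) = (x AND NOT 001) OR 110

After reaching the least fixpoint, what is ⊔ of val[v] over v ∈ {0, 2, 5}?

111

Worklist (7 pops):
  #1 pop 0: in=100 → 010 (was 000); enqueue []
  #2 pop 1: in=000 → 100 (was 000); enqueue [0]
  #3 pop 2: in=000 → 101 (no change)
  #4 pop 3: in=111 → 111 (was 000); enqueue []
  #5 pop 4: in=000 → 100 (no change)
  #6 pop 5: in=111 → 110 (was 000); enqueue []
  #7 pop 0: in=110 → 010 (no change)

Fixpoint:
  val[0] = 010
  val[1] = 100
  val[2] = 101
  val[3] = 111
  val[4] = 100
  val[5] = 110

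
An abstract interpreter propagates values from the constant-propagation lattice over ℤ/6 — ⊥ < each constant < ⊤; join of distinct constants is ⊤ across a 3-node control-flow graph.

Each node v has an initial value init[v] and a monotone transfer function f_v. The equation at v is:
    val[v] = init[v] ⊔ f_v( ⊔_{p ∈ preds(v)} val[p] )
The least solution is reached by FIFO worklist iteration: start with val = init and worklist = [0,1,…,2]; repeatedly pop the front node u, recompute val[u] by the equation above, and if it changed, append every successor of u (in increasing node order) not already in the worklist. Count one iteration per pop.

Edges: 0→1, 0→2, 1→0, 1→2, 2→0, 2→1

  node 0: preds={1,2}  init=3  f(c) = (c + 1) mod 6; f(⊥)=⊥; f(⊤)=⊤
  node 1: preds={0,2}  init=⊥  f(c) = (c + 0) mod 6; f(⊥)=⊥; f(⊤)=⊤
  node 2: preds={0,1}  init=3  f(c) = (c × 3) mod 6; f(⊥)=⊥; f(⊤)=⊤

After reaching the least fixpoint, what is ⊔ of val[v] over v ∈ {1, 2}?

Trace (5 dequeues):
  [1] u=0 | in 3 | out ⊤ | prev 3 | push {}
  [2] u=1 | in ⊤ | out ⊤ | prev ⊥ | push {0}
  [3] u=2 | in ⊤ | out ⊤ | prev 3 | push {1}
  [4] u=0 | in ⊤ | out ⊤ | ==
  [5] u=1 | in ⊤ | out ⊤ | ==

Converged values:
  [0] ⊤
  [1] ⊤
  [2] ⊤

⊤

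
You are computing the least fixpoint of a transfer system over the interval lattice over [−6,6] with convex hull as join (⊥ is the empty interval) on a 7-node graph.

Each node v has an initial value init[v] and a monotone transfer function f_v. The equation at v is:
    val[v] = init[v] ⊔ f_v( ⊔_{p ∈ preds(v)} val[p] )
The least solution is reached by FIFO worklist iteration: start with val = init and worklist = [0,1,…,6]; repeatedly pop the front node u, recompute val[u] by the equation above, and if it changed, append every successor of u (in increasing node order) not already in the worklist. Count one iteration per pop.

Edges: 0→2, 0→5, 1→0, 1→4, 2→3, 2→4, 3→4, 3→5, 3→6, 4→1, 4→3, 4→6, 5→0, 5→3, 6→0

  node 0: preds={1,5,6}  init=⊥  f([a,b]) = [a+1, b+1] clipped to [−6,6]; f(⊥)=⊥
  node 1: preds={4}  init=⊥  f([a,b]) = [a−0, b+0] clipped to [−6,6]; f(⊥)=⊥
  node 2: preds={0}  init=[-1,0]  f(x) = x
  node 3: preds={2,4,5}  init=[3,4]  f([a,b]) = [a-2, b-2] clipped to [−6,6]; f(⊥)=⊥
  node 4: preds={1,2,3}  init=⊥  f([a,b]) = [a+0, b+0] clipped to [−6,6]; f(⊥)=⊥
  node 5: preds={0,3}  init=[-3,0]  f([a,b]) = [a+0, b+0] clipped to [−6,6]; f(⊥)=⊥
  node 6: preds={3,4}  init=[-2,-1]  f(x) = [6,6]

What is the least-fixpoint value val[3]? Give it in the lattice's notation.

[-6,4]

Iteration log — 25 steps:
  step 1. node 0  ⊔preds=[-3,0]  new=[-2,1]  old=⊥  +wl: 
  step 2. node 1  ⊔preds=⊥  new=⊥  stable
  step 3. node 2  ⊔preds=[-2,1]  new=[-2,1]  old=[-1,0]  +wl: 
  step 4. node 3  ⊔preds=[-3,1]  new=[-5,4]  old=[3,4]  +wl: 
  step 5. node 4  ⊔preds=[-5,4]  new=[-5,4]  old=⊥  +wl: 1,3
  step 6. node 5  ⊔preds=[-5,4]  new=[-5,4]  old=[-3,0]  +wl: 0
  step 7. node 6  ⊔preds=[-5,4]  new=[-2,6]  old=[-2,-1]  +wl: 
  step 8. node 1  ⊔preds=[-5,4]  new=[-5,4]  old=⊥  +wl: 4
  step 9. node 3  ⊔preds=[-5,4]  new=[-6,4]  old=[-5,4]  +wl: 5,6
  step 10. node 0  ⊔preds=[-5,6]  new=[-4,6]  old=[-2,1]  +wl: 2
  step 11. node 4  ⊔preds=[-6,4]  new=[-6,4]  old=[-5,4]  +wl: 1,3
  step 12. node 5  ⊔preds=[-6,6]  new=[-6,6]  old=[-5,4]  +wl: 0
  step 13. node 6  ⊔preds=[-6,4]  new=[-2,6]  stable
  step 14. node 2  ⊔preds=[-4,6]  new=[-4,6]  old=[-2,1]  +wl: 4
  step 15. node 1  ⊔preds=[-6,4]  new=[-6,4]  old=[-5,4]  +wl: 
  step 16. node 3  ⊔preds=[-6,6]  new=[-6,4]  stable
  step 17. node 0  ⊔preds=[-6,6]  new=[-5,6]  old=[-4,6]  +wl: 2,5
  step 18. node 4  ⊔preds=[-6,6]  new=[-6,6]  old=[-6,4]  +wl: 1,3,6
  step 19. node 2  ⊔preds=[-5,6]  new=[-5,6]  old=[-4,6]  +wl: 4
  step 20. node 5  ⊔preds=[-6,6]  new=[-6,6]  stable
  step 21. node 1  ⊔preds=[-6,6]  new=[-6,6]  old=[-6,4]  +wl: 0
  step 22. node 3  ⊔preds=[-6,6]  new=[-6,4]  stable
  step 23. node 6  ⊔preds=[-6,6]  new=[-2,6]  stable
  step 24. node 4  ⊔preds=[-6,6]  new=[-6,6]  stable
  step 25. node 0  ⊔preds=[-6,6]  new=[-5,6]  stable

Least fixpoint reached:
  node 0: [-5,6]
  node 1: [-6,6]
  node 2: [-5,6]
  node 3: [-6,4]
  node 4: [-6,6]
  node 5: [-6,6]
  node 6: [-2,6]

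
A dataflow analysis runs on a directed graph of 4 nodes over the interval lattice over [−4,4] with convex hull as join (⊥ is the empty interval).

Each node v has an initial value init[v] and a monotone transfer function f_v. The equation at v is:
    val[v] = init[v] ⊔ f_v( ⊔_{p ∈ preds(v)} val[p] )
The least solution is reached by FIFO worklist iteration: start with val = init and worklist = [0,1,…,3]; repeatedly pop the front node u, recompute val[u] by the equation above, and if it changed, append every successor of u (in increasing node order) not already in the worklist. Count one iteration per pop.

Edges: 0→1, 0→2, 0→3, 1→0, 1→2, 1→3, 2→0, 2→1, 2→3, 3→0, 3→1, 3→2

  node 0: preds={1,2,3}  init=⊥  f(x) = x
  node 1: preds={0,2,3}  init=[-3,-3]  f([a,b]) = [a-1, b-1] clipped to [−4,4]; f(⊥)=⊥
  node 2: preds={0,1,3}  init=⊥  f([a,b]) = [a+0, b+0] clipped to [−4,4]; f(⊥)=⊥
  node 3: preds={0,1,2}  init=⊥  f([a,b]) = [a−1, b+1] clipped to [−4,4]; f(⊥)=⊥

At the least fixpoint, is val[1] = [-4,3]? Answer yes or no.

yes

Worklist (34 pops):
  #1 pop 0: in=[-3,-3] → [-3,-3] (was ⊥); enqueue []
  #2 pop 1: in=[-3,-3] → [-4,-3] (was [-3,-3]); enqueue [0]
  #3 pop 2: in=[-4,-3] → [-4,-3] (was ⊥); enqueue [1]
  #4 pop 3: in=[-4,-3] → [-4,-2] (was ⊥); enqueue [2]
  #5 pop 0: in=[-4,-2] → [-4,-2] (was [-3,-3]); enqueue [3]
  #6 pop 1: in=[-4,-2] → [-4,-3] (no change)
  #7 pop 2: in=[-4,-2] → [-4,-2] (was [-4,-3]); enqueue [0,1]
  #8 pop 3: in=[-4,-2] → [-4,-1] (was [-4,-2]); enqueue [2]
  #9 pop 0: in=[-4,-1] → [-4,-1] (was [-4,-2]); enqueue [3]
  #10 pop 1: in=[-4,-1] → [-4,-2] (was [-4,-3]); enqueue [0]
  #11 pop 2: in=[-4,-1] → [-4,-1] (was [-4,-2]); enqueue [1]
  #12 pop 3: in=[-4,-1] → [-4,0] (was [-4,-1]); enqueue [2]
  #13 pop 0: in=[-4,0] → [-4,0] (was [-4,-1]); enqueue [3]
  #14 pop 1: in=[-4,0] → [-4,-1] (was [-4,-2]); enqueue [0]
  #15 pop 2: in=[-4,0] → [-4,0] (was [-4,-1]); enqueue [1]
  #16 pop 3: in=[-4,0] → [-4,1] (was [-4,0]); enqueue [2]
  #17 pop 0: in=[-4,1] → [-4,1] (was [-4,0]); enqueue [3]
  #18 pop 1: in=[-4,1] → [-4,0] (was [-4,-1]); enqueue [0]
  #19 pop 2: in=[-4,1] → [-4,1] (was [-4,0]); enqueue [1]
  #20 pop 3: in=[-4,1] → [-4,2] (was [-4,1]); enqueue [2]
  #21 pop 0: in=[-4,2] → [-4,2] (was [-4,1]); enqueue [3]
  #22 pop 1: in=[-4,2] → [-4,1] (was [-4,0]); enqueue [0]
  #23 pop 2: in=[-4,2] → [-4,2] (was [-4,1]); enqueue [1]
  #24 pop 3: in=[-4,2] → [-4,3] (was [-4,2]); enqueue [2]
  #25 pop 0: in=[-4,3] → [-4,3] (was [-4,2]); enqueue [3]
  #26 pop 1: in=[-4,3] → [-4,2] (was [-4,1]); enqueue [0]
  #27 pop 2: in=[-4,3] → [-4,3] (was [-4,2]); enqueue [1]
  #28 pop 3: in=[-4,3] → [-4,4] (was [-4,3]); enqueue [2]
  #29 pop 0: in=[-4,4] → [-4,4] (was [-4,3]); enqueue [3]
  #30 pop 1: in=[-4,4] → [-4,3] (was [-4,2]); enqueue [0]
  #31 pop 2: in=[-4,4] → [-4,4] (was [-4,3]); enqueue [1]
  #32 pop 3: in=[-4,4] → [-4,4] (no change)
  #33 pop 0: in=[-4,4] → [-4,4] (no change)
  #34 pop 1: in=[-4,4] → [-4,3] (no change)

Fixpoint:
  val[0] = [-4,4]
  val[1] = [-4,3]
  val[2] = [-4,4]
  val[3] = [-4,4]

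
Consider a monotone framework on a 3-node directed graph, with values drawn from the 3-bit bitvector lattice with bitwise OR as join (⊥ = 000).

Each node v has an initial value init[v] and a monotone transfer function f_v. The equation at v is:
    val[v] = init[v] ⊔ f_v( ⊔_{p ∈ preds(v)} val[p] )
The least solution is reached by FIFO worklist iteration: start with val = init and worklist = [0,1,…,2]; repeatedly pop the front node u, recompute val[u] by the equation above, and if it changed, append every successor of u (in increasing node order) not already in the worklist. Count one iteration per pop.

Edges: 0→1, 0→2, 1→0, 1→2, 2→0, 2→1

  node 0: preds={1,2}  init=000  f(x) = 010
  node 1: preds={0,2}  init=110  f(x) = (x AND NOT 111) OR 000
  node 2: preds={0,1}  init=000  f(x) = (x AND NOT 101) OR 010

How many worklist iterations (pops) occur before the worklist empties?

Iteration log — 5 steps:
  step 1. node 0  ⊔preds=110  new=010  old=000  +wl: 
  step 2. node 1  ⊔preds=010  new=110  stable
  step 3. node 2  ⊔preds=110  new=010  old=000  +wl: 0,1
  step 4. node 0  ⊔preds=110  new=010  stable
  step 5. node 1  ⊔preds=010  new=110  stable

Least fixpoint reached:
  node 0: 010
  node 1: 110
  node 2: 010

5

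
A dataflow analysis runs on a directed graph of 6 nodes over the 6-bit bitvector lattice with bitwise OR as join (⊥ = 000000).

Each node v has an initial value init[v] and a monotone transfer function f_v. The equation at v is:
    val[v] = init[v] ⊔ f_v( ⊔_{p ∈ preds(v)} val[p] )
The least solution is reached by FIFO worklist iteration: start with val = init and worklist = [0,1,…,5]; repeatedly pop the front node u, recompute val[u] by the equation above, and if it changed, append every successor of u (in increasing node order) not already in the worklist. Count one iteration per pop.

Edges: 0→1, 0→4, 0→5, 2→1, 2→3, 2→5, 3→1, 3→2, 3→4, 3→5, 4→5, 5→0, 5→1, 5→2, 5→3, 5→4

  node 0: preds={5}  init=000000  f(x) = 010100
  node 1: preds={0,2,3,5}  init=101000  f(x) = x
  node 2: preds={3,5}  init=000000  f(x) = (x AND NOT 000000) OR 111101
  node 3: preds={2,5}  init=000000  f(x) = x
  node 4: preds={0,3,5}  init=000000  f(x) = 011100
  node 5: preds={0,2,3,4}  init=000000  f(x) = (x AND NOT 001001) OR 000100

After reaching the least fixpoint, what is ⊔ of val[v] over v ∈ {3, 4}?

111101

Trace (11 dequeues):
  [1] u=0 | in 000000 | out 010100 | prev 000000 | push {}
  [2] u=1 | in 010100 | out 111100 | prev 101000 | push {}
  [3] u=2 | in 000000 | out 111101 | prev 000000 | push {1}
  [4] u=3 | in 111101 | out 111101 | prev 000000 | push {2}
  [5] u=4 | in 111101 | out 011100 | prev 000000 | push {}
  [6] u=5 | in 111101 | out 110100 | prev 000000 | push {0,3,4}
  [7] u=1 | in 111101 | out 111101 | prev 111100 | push {}
  [8] u=2 | in 111101 | out 111101 | ==
  [9] u=0 | in 110100 | out 010100 | ==
  [10] u=3 | in 111101 | out 111101 | ==
  [11] u=4 | in 111101 | out 011100 | ==

Converged values:
  [0] 010100
  [1] 111101
  [2] 111101
  [3] 111101
  [4] 011100
  [5] 110100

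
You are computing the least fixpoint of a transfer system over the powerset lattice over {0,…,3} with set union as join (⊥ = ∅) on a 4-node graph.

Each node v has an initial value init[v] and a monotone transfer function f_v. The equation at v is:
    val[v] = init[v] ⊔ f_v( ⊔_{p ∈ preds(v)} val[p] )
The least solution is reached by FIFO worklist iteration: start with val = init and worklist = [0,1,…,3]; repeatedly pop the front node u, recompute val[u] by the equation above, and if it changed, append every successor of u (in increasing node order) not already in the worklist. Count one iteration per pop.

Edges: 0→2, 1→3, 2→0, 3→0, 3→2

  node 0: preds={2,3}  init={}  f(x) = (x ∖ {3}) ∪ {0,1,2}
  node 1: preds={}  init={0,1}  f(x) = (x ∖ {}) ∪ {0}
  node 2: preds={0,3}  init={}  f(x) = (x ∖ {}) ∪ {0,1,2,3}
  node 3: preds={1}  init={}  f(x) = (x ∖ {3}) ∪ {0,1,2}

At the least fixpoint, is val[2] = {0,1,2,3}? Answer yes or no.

yes

Trace (6 dequeues):
  [1] u=0 | in {} | out {0,1,2} | prev {} | push {}
  [2] u=1 | in {} | out {0,1} | ==
  [3] u=2 | in {0,1,2} | out {0,1,2,3} | prev {} | push {0}
  [4] u=3 | in {0,1} | out {0,1,2} | prev {} | push {2}
  [5] u=0 | in {0,1,2,3} | out {0,1,2} | ==
  [6] u=2 | in {0,1,2} | out {0,1,2,3} | ==

Converged values:
  [0] {0,1,2}
  [1] {0,1}
  [2] {0,1,2,3}
  [3] {0,1,2}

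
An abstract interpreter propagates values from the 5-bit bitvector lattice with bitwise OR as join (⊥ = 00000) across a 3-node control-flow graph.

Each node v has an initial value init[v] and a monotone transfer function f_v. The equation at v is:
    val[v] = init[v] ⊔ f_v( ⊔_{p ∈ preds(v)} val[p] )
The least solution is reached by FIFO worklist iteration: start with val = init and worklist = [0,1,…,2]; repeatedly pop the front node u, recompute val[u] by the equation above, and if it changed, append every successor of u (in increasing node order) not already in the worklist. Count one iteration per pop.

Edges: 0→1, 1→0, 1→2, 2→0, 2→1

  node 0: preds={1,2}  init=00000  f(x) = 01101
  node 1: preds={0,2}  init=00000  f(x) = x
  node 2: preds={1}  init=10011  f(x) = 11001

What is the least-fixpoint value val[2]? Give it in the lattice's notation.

Trace (5 dequeues):
  [1] u=0 | in 10011 | out 01101 | prev 00000 | push {}
  [2] u=1 | in 11111 | out 11111 | prev 00000 | push {0}
  [3] u=2 | in 11111 | out 11011 | prev 10011 | push {1}
  [4] u=0 | in 11111 | out 01101 | ==
  [5] u=1 | in 11111 | out 11111 | ==

Converged values:
  [0] 01101
  [1] 11111
  [2] 11011

11011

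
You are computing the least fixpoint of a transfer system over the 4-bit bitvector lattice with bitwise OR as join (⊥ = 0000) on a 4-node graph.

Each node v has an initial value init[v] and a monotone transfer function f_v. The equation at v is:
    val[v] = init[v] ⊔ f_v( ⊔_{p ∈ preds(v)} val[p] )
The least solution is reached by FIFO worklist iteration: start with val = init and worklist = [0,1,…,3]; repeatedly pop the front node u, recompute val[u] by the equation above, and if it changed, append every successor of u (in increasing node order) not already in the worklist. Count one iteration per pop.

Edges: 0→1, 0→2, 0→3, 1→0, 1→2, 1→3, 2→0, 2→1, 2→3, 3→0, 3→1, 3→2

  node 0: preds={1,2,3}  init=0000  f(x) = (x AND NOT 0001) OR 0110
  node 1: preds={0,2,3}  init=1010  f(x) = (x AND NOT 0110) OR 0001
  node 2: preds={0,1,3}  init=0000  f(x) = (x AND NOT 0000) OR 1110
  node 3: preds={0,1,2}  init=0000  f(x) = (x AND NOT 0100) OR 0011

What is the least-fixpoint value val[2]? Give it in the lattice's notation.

Iteration log — 7 steps:
  step 1. node 0  ⊔preds=1010  new=1110  old=0000  +wl: 
  step 2. node 1  ⊔preds=1110  new=1011  old=1010  +wl: 0
  step 3. node 2  ⊔preds=1111  new=1111  old=0000  +wl: 1
  step 4. node 3  ⊔preds=1111  new=1011  old=0000  +wl: 2
  step 5. node 0  ⊔preds=1111  new=1110  stable
  step 6. node 1  ⊔preds=1111  new=1011  stable
  step 7. node 2  ⊔preds=1111  new=1111  stable

Least fixpoint reached:
  node 0: 1110
  node 1: 1011
  node 2: 1111
  node 3: 1011

1111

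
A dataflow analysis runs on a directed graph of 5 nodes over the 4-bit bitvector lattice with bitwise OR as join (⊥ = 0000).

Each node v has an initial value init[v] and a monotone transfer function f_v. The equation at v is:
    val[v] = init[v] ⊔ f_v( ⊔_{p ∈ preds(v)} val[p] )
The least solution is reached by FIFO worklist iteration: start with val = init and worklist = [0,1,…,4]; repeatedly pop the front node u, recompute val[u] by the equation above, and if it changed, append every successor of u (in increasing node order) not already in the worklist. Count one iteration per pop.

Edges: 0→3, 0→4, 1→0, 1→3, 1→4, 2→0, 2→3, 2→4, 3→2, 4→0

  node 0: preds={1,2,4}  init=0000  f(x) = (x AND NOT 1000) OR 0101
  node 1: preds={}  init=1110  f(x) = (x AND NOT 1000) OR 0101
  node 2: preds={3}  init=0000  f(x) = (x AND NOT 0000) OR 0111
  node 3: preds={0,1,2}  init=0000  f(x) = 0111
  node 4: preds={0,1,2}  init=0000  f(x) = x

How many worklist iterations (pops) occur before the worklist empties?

7

Iteration log — 7 steps:
  step 1. node 0  ⊔preds=1110  new=0111  old=0000  +wl: 
  step 2. node 1  ⊔preds=0000  new=1111  old=1110  +wl: 0
  step 3. node 2  ⊔preds=0000  new=0111  old=0000  +wl: 
  step 4. node 3  ⊔preds=1111  new=0111  old=0000  +wl: 2
  step 5. node 4  ⊔preds=1111  new=1111  old=0000  +wl: 
  step 6. node 0  ⊔preds=1111  new=0111  stable
  step 7. node 2  ⊔preds=0111  new=0111  stable

Least fixpoint reached:
  node 0: 0111
  node 1: 1111
  node 2: 0111
  node 3: 0111
  node 4: 1111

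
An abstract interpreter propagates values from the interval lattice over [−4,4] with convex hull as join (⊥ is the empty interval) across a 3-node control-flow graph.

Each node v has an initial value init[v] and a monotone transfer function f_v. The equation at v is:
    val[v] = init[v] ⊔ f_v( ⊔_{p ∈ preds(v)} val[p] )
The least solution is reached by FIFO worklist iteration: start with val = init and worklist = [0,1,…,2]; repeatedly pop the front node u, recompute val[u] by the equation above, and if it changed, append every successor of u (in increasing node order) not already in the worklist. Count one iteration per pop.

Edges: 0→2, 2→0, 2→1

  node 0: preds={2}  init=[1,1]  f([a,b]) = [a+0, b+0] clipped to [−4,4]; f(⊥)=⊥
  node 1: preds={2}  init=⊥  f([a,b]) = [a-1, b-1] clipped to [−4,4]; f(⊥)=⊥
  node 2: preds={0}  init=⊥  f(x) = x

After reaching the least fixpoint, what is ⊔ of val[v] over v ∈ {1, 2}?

Worklist (5 pops):
  #1 pop 0: in=⊥ → [1,1] (no change)
  #2 pop 1: in=⊥ → ⊥ (no change)
  #3 pop 2: in=[1,1] → [1,1] (was ⊥); enqueue [0,1]
  #4 pop 0: in=[1,1] → [1,1] (no change)
  #5 pop 1: in=[1,1] → [0,0] (was ⊥); enqueue []

Fixpoint:
  val[0] = [1,1]
  val[1] = [0,0]
  val[2] = [1,1]

[0,1]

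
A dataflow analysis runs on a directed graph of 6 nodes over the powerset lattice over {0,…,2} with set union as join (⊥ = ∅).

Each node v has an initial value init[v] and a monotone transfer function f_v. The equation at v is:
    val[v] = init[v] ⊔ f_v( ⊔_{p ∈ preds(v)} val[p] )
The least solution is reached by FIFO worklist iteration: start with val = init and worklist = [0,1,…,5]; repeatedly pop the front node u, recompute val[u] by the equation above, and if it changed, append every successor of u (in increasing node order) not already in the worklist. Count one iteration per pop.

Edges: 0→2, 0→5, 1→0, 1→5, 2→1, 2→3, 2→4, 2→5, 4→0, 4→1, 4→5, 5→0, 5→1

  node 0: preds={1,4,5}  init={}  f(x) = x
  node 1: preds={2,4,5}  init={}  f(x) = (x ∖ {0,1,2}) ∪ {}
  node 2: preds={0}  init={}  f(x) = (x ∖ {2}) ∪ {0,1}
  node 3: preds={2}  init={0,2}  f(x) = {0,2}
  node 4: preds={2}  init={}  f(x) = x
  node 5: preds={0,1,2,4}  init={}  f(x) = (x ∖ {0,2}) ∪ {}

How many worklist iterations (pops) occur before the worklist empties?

Trace (10 dequeues):
  [1] u=0 | in {} | out {} | ==
  [2] u=1 | in {} | out {} | ==
  [3] u=2 | in {} | out {0,1} | prev {} | push {1}
  [4] u=3 | in {0,1} | out {0,2} | ==
  [5] u=4 | in {0,1} | out {0,1} | prev {} | push {0}
  [6] u=5 | in {0,1} | out {1} | prev {} | push {}
  [7] u=1 | in {0,1} | out {} | ==
  [8] u=0 | in {0,1} | out {0,1} | prev {} | push {2,5}
  [9] u=2 | in {0,1} | out {0,1} | ==
  [10] u=5 | in {0,1} | out {1} | ==

Converged values:
  [0] {0,1}
  [1] {}
  [2] {0,1}
  [3] {0,2}
  [4] {0,1}
  [5] {1}

10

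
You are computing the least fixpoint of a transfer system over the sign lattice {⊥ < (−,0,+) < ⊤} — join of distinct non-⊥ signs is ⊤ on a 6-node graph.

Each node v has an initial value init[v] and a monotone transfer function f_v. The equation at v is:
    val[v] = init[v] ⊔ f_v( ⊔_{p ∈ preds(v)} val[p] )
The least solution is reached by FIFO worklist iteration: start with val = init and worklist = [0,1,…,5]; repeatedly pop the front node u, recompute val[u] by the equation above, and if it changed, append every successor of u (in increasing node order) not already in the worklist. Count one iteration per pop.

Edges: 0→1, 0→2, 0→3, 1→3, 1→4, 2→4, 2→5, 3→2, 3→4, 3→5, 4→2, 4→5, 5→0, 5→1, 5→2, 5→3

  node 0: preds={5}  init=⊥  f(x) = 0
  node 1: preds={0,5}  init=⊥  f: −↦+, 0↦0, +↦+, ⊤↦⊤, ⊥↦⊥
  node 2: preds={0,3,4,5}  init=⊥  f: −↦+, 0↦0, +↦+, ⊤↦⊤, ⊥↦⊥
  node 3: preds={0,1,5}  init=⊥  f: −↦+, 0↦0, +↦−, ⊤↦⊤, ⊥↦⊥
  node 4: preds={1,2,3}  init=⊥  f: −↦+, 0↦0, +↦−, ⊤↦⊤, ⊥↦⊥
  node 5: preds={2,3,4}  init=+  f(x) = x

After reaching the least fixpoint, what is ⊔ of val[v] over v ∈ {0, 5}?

⊤

Worklist (10 pops):
  #1 pop 0: in=+ → 0 (was ⊥); enqueue []
  #2 pop 1: in=⊤ → ⊤ (was ⊥); enqueue []
  #3 pop 2: in=⊤ → ⊤ (was ⊥); enqueue []
  #4 pop 3: in=⊤ → ⊤ (was ⊥); enqueue [2]
  #5 pop 4: in=⊤ → ⊤ (was ⊥); enqueue []
  #6 pop 5: in=⊤ → ⊤ (was +); enqueue [0,1,3]
  #7 pop 2: in=⊤ → ⊤ (no change)
  #8 pop 0: in=⊤ → 0 (no change)
  #9 pop 1: in=⊤ → ⊤ (no change)
  #10 pop 3: in=⊤ → ⊤ (no change)

Fixpoint:
  val[0] = 0
  val[1] = ⊤
  val[2] = ⊤
  val[3] = ⊤
  val[4] = ⊤
  val[5] = ⊤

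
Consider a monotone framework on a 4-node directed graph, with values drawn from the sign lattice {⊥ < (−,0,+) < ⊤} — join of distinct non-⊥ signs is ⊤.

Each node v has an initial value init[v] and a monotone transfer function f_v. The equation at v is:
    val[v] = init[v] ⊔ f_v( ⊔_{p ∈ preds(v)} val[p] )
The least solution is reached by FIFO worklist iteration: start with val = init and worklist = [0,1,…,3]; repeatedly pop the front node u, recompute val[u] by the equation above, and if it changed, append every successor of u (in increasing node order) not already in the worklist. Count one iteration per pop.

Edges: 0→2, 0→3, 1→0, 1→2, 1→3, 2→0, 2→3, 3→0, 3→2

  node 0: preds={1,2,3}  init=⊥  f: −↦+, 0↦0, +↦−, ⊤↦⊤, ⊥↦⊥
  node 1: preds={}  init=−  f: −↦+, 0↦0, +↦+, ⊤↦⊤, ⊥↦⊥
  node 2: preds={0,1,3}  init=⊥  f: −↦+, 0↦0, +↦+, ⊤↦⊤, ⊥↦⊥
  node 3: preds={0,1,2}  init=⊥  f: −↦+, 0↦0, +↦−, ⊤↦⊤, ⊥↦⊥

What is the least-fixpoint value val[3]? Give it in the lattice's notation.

⊤

Iteration log — 7 steps:
  step 1. node 0  ⊔preds=−  new=+  old=⊥  +wl: 
  step 2. node 1  ⊔preds=⊥  new=−  stable
  step 3. node 2  ⊔preds=⊤  new=⊤  old=⊥  +wl: 0
  step 4. node 3  ⊔preds=⊤  new=⊤  old=⊥  +wl: 2
  step 5. node 0  ⊔preds=⊤  new=⊤  old=+  +wl: 3
  step 6. node 2  ⊔preds=⊤  new=⊤  stable
  step 7. node 3  ⊔preds=⊤  new=⊤  stable

Least fixpoint reached:
  node 0: ⊤
  node 1: −
  node 2: ⊤
  node 3: ⊤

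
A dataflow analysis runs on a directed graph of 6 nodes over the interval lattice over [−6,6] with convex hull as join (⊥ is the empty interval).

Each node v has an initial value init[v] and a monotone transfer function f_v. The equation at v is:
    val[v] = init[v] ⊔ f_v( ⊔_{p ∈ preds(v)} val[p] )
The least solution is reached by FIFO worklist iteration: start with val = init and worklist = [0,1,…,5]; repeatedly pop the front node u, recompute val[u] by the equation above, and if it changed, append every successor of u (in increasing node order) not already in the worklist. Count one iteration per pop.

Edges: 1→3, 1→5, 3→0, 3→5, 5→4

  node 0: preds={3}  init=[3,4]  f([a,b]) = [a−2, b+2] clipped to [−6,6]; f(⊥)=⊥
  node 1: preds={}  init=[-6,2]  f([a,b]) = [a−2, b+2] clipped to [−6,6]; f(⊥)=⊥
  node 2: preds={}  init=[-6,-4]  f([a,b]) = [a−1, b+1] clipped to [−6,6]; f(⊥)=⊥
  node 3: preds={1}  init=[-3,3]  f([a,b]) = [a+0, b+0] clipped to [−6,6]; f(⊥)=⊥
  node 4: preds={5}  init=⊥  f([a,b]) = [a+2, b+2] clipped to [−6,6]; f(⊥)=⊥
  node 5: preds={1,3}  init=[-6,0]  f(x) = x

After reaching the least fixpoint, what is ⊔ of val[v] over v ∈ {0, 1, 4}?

[-6,5]

Trace (8 dequeues):
  [1] u=0 | in [-3,3] | out [-5,5] | prev [3,4] | push {}
  [2] u=1 | in ⊥ | out [-6,2] | ==
  [3] u=2 | in ⊥ | out [-6,-4] | ==
  [4] u=3 | in [-6,2] | out [-6,3] | prev [-3,3] | push {0}
  [5] u=4 | in [-6,0] | out [-4,2] | prev ⊥ | push {}
  [6] u=5 | in [-6,3] | out [-6,3] | prev [-6,0] | push {4}
  [7] u=0 | in [-6,3] | out [-6,5] | prev [-5,5] | push {}
  [8] u=4 | in [-6,3] | out [-4,5] | prev [-4,2] | push {}

Converged values:
  [0] [-6,5]
  [1] [-6,2]
  [2] [-6,-4]
  [3] [-6,3]
  [4] [-4,5]
  [5] [-6,3]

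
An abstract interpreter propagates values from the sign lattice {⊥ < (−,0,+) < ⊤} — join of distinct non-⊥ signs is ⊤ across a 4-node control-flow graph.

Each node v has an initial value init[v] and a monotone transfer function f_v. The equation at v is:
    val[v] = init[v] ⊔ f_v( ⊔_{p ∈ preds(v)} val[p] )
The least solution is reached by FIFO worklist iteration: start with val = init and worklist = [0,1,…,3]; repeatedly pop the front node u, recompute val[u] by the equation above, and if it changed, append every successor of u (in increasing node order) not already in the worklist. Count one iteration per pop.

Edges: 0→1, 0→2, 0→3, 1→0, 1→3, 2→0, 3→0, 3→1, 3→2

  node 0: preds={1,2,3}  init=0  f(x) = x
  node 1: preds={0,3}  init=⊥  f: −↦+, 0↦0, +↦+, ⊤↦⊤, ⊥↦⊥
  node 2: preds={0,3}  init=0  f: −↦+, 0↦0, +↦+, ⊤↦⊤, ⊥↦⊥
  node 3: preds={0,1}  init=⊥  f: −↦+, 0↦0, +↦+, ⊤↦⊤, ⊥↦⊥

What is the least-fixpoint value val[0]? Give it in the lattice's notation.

Trace (7 dequeues):
  [1] u=0 | in 0 | out 0 | ==
  [2] u=1 | in 0 | out 0 | prev ⊥ | push {0}
  [3] u=2 | in 0 | out 0 | ==
  [4] u=3 | in 0 | out 0 | prev ⊥ | push {1,2}
  [5] u=0 | in 0 | out 0 | ==
  [6] u=1 | in 0 | out 0 | ==
  [7] u=2 | in 0 | out 0 | ==

Converged values:
  [0] 0
  [1] 0
  [2] 0
  [3] 0

0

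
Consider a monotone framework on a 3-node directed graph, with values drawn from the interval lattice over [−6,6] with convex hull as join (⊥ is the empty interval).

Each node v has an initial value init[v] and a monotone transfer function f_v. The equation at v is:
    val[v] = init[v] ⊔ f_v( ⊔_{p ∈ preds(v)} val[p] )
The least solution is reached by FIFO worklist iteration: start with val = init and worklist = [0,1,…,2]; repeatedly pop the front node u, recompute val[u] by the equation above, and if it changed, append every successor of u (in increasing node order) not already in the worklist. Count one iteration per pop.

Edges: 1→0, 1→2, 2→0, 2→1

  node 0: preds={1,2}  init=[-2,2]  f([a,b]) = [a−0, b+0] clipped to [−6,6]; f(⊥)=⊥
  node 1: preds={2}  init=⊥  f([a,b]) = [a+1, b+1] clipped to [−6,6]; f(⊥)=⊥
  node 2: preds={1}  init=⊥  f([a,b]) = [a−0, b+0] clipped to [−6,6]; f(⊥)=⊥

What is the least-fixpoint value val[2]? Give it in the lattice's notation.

⊥

Worklist (3 pops):
  #1 pop 0: in=⊥ → [-2,2] (no change)
  #2 pop 1: in=⊥ → ⊥ (no change)
  #3 pop 2: in=⊥ → ⊥ (no change)

Fixpoint:
  val[0] = [-2,2]
  val[1] = ⊥
  val[2] = ⊥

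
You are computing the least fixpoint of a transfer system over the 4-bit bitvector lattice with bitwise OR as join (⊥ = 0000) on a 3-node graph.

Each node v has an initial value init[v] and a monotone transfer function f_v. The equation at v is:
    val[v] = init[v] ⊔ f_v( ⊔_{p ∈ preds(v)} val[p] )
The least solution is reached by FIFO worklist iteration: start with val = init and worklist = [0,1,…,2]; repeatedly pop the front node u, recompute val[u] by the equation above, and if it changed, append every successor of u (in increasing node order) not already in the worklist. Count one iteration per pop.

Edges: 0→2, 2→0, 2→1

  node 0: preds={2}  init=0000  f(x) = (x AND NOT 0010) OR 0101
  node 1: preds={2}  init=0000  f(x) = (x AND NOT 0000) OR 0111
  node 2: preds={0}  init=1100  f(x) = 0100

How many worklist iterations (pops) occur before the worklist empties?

Worklist (3 pops):
  #1 pop 0: in=1100 → 1101 (was 0000); enqueue []
  #2 pop 1: in=1100 → 1111 (was 0000); enqueue []
  #3 pop 2: in=1101 → 1100 (no change)

Fixpoint:
  val[0] = 1101
  val[1] = 1111
  val[2] = 1100

3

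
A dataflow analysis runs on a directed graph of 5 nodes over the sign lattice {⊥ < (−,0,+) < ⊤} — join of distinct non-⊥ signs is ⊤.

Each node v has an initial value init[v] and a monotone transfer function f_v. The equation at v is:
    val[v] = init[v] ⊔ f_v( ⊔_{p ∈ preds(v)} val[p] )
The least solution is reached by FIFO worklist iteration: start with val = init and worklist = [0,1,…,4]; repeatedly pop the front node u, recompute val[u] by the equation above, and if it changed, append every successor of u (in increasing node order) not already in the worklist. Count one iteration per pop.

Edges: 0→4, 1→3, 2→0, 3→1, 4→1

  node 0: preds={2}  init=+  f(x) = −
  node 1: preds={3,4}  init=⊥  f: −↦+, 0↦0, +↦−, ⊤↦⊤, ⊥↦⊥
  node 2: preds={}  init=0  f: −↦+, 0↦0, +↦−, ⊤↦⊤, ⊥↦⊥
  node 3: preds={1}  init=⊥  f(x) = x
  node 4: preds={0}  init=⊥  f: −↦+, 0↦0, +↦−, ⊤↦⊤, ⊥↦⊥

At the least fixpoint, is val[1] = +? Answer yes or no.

Worklist (8 pops):
  #1 pop 0: in=0 → ⊤ (was +); enqueue []
  #2 pop 1: in=⊥ → ⊥ (no change)
  #3 pop 2: in=⊥ → 0 (no change)
  #4 pop 3: in=⊥ → ⊥ (no change)
  #5 pop 4: in=⊤ → ⊤ (was ⊥); enqueue [1]
  #6 pop 1: in=⊤ → ⊤ (was ⊥); enqueue [3]
  #7 pop 3: in=⊤ → ⊤ (was ⊥); enqueue [1]
  #8 pop 1: in=⊤ → ⊤ (no change)

Fixpoint:
  val[0] = ⊤
  val[1] = ⊤
  val[2] = 0
  val[3] = ⊤
  val[4] = ⊤

no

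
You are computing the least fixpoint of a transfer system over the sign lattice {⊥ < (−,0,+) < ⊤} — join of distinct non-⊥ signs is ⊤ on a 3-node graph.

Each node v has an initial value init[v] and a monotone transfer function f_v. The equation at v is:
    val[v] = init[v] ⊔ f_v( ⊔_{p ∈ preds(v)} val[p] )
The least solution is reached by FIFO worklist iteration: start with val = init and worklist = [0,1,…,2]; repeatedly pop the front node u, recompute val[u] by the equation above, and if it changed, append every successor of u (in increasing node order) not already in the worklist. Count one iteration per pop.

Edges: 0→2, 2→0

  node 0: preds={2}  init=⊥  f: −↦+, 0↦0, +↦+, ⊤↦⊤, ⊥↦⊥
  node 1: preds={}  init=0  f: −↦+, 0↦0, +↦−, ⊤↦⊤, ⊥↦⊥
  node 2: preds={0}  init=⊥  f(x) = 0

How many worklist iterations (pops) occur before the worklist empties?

5

Iteration log — 5 steps:
  step 1. node 0  ⊔preds=⊥  new=⊥  stable
  step 2. node 1  ⊔preds=⊥  new=0  stable
  step 3. node 2  ⊔preds=⊥  new=0  old=⊥  +wl: 0
  step 4. node 0  ⊔preds=0  new=0  old=⊥  +wl: 2
  step 5. node 2  ⊔preds=0  new=0  stable

Least fixpoint reached:
  node 0: 0
  node 1: 0
  node 2: 0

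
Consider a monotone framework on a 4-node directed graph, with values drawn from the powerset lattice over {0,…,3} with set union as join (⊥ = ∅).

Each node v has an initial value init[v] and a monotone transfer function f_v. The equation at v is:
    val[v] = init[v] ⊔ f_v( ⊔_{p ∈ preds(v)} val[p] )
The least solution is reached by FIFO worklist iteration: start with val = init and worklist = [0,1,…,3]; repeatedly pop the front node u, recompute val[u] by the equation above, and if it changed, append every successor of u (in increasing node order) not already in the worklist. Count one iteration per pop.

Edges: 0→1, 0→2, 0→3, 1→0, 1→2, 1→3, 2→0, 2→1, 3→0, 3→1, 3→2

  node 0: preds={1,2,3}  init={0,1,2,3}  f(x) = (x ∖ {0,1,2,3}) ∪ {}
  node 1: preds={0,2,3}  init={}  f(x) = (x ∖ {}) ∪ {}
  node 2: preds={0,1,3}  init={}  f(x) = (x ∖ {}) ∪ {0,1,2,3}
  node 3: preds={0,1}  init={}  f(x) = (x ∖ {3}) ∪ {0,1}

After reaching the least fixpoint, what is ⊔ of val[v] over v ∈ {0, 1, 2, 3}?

{0,1,2,3}

Worklist (7 pops):
  #1 pop 0: in={} → {0,1,2,3} (no change)
  #2 pop 1: in={0,1,2,3} → {0,1,2,3} (was {}); enqueue [0]
  #3 pop 2: in={0,1,2,3} → {0,1,2,3} (was {}); enqueue [1]
  #4 pop 3: in={0,1,2,3} → {0,1,2} (was {}); enqueue [2]
  #5 pop 0: in={0,1,2,3} → {0,1,2,3} (no change)
  #6 pop 1: in={0,1,2,3} → {0,1,2,3} (no change)
  #7 pop 2: in={0,1,2,3} → {0,1,2,3} (no change)

Fixpoint:
  val[0] = {0,1,2,3}
  val[1] = {0,1,2,3}
  val[2] = {0,1,2,3}
  val[3] = {0,1,2}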